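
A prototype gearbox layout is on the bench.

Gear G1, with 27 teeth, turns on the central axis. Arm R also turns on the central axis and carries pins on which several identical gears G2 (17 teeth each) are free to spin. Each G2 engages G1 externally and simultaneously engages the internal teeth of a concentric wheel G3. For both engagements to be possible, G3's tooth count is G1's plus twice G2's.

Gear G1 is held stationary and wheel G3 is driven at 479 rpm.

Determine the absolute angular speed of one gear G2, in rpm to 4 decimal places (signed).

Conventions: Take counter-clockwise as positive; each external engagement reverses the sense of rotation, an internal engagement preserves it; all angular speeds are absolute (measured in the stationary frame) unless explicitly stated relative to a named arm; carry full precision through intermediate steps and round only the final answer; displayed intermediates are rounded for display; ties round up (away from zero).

recognized (axles ride arm R): planetary set, 27/17/61 teeth
normalise by the input: solve with ω_ring = 1, then scale by 479 rpm
ring teeth: 27 + 2·17 = 61
27(ω_sun−ω_arm) = −61(ω_ring−ω_arm),  ω_sun = 0, ω_ring = 1
27(0−ω_arm) = −61(1−ω_arm)  ⇒  88·ω_arm = 61  ⇒  ω_arm = 61/88
sun–planet mesh: 27·(0−61/88) = −17·(ω_p−ω_arm)  ⇒  ω_p−ω_arm = 1647/1496
ω_p = 61/88 + 1647/1496 = 61/34
scale: ω_p = 61/34 × 479 rpm = +859.3824 rpm

+859.3824 rpm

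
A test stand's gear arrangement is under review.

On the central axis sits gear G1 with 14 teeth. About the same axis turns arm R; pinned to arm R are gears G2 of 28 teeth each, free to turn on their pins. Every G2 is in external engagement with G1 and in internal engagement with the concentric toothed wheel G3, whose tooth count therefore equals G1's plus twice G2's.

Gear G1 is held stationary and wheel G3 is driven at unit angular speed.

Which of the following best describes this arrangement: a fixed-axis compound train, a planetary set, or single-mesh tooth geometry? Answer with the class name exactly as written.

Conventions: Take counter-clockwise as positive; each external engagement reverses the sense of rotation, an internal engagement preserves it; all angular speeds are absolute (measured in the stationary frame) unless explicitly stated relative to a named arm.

planetary set

planetary set (14T centre, 28T on arm, 70T internal) — Willis relation
classification: planetary set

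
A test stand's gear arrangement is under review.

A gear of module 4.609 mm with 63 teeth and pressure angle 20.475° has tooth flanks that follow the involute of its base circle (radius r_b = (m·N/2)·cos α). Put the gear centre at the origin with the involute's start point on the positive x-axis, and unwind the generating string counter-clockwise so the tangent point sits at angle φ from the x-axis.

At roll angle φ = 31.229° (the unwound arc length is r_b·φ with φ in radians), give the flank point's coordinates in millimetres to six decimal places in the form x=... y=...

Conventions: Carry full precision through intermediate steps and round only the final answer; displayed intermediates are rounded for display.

single-mesh involute tooth geometry (63T wheel at module 4.609)
pitch radius r_p = m·N/2 = 4.609·63/2 = 145.183500
base radius r_b = r_p·cos α = 145.183500·cos 20.475° = 136.011519
roll angle φ = 31.229° = 0.54504887 rad
x = r_b·(cos φ + φ·sin φ) = 154.738663
y = r_b·(sin φ − φ·cos φ) = 7.125307

x=154.738663 y=7.125307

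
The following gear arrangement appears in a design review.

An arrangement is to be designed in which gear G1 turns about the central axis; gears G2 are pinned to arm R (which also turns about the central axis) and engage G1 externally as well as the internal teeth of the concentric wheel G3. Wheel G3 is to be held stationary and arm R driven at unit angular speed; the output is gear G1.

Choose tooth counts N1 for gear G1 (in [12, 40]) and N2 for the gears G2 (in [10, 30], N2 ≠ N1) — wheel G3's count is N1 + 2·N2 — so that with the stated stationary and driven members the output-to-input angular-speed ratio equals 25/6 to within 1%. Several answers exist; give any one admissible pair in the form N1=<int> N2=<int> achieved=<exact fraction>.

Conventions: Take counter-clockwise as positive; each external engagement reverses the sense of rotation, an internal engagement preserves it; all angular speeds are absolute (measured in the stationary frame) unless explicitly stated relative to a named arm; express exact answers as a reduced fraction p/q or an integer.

design class (target 25/6): planetary set
Willis with ω_ring = 0: ω_sun/ω_arm = (N1+N3)/N1; set equal to 25/6  ⇒  N3/N1 = 25/6 − 1 = 19/6
N3 = N1 + 2·N2  ⇒  N2/N1 = (N3/N1 − 1)/2 = (19/6 − 1)/2 = 13/12
smallest multiple with N1 ≥ 12 and N2 ≥ 10: k = 1  ⇒  N1 = 1·12 = 12, N2 = 1·13 = 13 (N1 ≤ 40, N2 ≤ 30, N2 ≠ N1 ✓), N3 = 12 + 2·13 = 38
check: (N1+N3)/N1 with N1 = 12, N3 = 38 gives 25/6; |achieved − target| = 0 ≤ 1/24 ✓

N1=12 N2=13 achieved=25/6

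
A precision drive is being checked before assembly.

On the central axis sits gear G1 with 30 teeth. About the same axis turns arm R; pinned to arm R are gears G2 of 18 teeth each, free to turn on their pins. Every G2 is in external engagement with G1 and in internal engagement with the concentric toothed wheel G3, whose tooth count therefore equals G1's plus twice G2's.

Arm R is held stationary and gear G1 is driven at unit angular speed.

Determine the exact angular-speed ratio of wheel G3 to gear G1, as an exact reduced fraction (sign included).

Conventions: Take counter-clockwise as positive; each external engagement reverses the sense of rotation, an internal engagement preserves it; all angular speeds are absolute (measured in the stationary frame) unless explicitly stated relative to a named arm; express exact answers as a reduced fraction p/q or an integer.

-5/11

recognized (axles ride arm R): planetary set, 30/18/66 teeth
ring teeth: 30 + 2·18 = 66
30(ω_sun−ω_arm) = −66(ω_ring−ω_arm),  ω_arm = 0, ω_sun = 1
ω_ring = 0 − (30/66)(1−0) = -5/11
ω_out/ω_in = -5/11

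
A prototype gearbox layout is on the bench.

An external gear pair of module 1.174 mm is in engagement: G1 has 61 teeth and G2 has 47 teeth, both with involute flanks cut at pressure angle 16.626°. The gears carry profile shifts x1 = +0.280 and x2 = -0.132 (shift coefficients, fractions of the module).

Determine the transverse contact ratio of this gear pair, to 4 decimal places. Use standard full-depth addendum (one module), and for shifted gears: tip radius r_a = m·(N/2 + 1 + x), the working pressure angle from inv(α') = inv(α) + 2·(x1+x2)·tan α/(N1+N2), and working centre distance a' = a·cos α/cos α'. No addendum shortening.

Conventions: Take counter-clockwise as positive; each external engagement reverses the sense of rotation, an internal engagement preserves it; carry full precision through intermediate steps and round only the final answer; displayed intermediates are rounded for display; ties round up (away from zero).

1.9423

topology: single-mesh involute geometry — m = 1.174, 61T/47T pair
base radii: r_b1 = 34.310011, r_b2 = 26.435582
tip radii: r_a1 = 37.309720, r_a2 = 28.608032
inv(α') = inv(16.626°) + 2·(+0.280-0.132)·tan α/(61+47) = 0.00924709  ⇒  α' = 17.13517°
a' = a·cos α / cos α' = 63.3960·cos 16.626°/cos 17.13517° = 63.567192
action lengths: √(r_a1²−r_b1²) = 14.657366, √(r_a2²−r_b2²) = 10.935241
base pitch p_b = π·m·cos α = 3.534035
CR = (14.657366 + 10.935241 − 63.567192·sin 17.13517°)/3.534035 = 1.942254
contact ratio ≈ 1.9423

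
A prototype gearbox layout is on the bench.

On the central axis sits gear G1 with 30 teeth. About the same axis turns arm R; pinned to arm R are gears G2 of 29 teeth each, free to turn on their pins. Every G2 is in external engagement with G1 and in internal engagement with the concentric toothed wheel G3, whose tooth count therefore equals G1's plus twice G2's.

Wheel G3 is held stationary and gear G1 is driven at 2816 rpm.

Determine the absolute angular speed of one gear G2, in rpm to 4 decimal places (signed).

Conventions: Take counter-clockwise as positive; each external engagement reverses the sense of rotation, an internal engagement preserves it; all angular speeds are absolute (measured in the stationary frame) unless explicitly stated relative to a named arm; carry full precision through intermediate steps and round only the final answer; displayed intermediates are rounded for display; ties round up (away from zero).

-1456.5517 rpm

planetary set (30T centre, 29T on arm, 88T internal) — Willis relation
normalise by the input: solve with ω_sun = 1, then scale by 2816 rpm
ring teeth: 30 + 2·29 = 88
30(ω_sun−ω_arm) = −88(ω_ring−ω_arm),  ω_ring = 0, ω_sun = 1
30(1−ω_arm) = −88(0−ω_arm)  ⇒  118·ω_arm = 30  ⇒  ω_arm = 15/59
sun–planet mesh: 30·(1−15/59) = −29·(ω_p−ω_arm)  ⇒  ω_p−ω_arm = -1320/1711
ω_p = 15/59 − 1320/1711 = -15/29
scale: ω_p = -15/29 × 2816 rpm = -1456.5517 rpm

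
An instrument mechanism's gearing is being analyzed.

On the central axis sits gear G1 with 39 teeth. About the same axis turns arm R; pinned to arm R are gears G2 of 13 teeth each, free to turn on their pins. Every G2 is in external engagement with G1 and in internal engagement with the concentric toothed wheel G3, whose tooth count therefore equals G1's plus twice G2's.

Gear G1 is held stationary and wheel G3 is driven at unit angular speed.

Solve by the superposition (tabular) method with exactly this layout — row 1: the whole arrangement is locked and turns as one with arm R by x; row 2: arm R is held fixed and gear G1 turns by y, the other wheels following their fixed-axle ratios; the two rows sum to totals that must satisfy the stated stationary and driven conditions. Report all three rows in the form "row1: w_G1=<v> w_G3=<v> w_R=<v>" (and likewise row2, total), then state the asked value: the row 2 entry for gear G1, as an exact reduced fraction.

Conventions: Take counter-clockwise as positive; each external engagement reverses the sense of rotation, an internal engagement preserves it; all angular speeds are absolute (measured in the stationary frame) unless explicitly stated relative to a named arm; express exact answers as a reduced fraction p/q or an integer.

row1: w_G1=5/8 w_G3=5/8 w_R=5/8
row2: w_G1=-5/8 w_G3=3/8 w_R=0
total: w_G1=0 w_G3=1 w_R=5/8
asked value: -5/8

class = planetary set [G3 = 39+2·13 = 65; Willis about the carrier]
superposition row 1 [locked train]: every member turns x
superposition row 2 [arm held]: sun y, ring −(39/65)·y, arm 0
boundary: total ω_sun = x + y = 0 and total ω_ring = x − (39/65)·y = 1  ⇒  y = -5/8, x = 5/8
row 2 ring = −(39/65)·(-5/8) = 3/8
totals (row 1 + row 2): sun 5/8 + (-5/8) = 0, ring 5/8 + 3/8 = 1, arm 5/8 + 0 = 5/8
asked cell (row2, sun) = -5/8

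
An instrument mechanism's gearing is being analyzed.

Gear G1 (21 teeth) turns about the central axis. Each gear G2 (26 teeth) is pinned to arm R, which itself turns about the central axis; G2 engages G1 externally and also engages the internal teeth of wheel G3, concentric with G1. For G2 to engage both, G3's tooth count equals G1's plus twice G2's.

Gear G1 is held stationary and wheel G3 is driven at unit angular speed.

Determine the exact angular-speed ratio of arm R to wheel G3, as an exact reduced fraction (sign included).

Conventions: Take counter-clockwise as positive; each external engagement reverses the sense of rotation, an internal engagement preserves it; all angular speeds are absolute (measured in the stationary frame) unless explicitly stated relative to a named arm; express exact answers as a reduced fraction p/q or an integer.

73/94

planetary set (21T centre, 26T on arm, 73T internal) — Willis relation
ring teeth: 21 + 2·26 = 73
21(ω_sun−ω_arm) = −73(ω_ring−ω_arm),  ω_sun = 0, ω_ring = 1
21(0−ω_arm) = −73(1−ω_arm)  ⇒  94·ω_arm = 73  ⇒  ω_arm = 73/94
ω_out/ω_in = 73/94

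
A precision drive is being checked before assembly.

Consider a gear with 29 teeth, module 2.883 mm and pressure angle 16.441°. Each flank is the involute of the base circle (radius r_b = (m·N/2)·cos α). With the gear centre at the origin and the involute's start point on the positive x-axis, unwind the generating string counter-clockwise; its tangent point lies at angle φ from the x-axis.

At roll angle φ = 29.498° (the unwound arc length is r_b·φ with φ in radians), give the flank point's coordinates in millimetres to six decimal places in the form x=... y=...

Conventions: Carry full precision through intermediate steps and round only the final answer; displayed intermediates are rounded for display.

single-mesh involute tooth geometry (29T wheel at module 2.883)
pitch radius r_p = m·N/2 = 2.883·29/2 = 41.803500
base radius r_b = r_p·cos α = 41.803500·cos 16.441° = 40.094226
roll angle φ = 29.498° = 0.51483722 rad
x = r_b·(cos φ + φ·sin φ) = 45.060907
y = r_b·(sin φ − φ·cos φ) = 1.775886

x=45.060907 y=1.775886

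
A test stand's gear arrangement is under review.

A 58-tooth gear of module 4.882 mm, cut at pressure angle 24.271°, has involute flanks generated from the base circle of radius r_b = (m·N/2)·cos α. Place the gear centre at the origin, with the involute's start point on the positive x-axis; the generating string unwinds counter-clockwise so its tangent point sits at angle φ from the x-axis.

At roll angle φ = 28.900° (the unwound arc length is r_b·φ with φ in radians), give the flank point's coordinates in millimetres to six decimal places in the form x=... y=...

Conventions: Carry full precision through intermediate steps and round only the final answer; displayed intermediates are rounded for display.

class = single-mesh tooth geometry [base-circle involute, m = 4.882, 58T]
pitch radius r_p = m·N/2 = 4.882·58/2 = 141.578000
base radius r_b = r_p·cos α = 141.578000·cos 24.271° = 129.064125
roll angle φ = 28.900° = 0.50440015 rad
x = r_b·(cos φ + φ·sin φ) = 144.452729
y = r_b·(sin φ − φ·cos φ) = 5.381708

x=144.452729 y=5.381708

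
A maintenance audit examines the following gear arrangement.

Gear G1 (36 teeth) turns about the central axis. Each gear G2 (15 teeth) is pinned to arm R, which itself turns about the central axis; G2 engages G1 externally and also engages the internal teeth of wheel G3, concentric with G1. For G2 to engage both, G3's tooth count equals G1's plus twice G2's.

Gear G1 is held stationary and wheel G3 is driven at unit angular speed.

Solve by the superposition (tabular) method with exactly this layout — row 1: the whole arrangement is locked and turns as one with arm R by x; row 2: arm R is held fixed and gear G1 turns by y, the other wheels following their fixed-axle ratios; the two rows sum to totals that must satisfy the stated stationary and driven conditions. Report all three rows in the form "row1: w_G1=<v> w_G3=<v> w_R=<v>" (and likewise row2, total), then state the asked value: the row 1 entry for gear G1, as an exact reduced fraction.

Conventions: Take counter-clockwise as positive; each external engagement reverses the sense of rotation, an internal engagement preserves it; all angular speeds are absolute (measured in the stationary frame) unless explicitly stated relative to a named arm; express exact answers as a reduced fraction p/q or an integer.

row1: w_G1=11/17 w_G3=11/17 w_R=11/17
row2: w_G1=-11/17 w_G3=6/17 w_R=0
total: w_G1=0 w_G3=1 w_R=11/17
asked value: 11/17

planetary set (36T centre, 15T on arm, 66T internal) — Willis relation
row 1 (train locked, turned with arm): all members turn x
row 2 (arm held, sun turns y): ω_ring = −(36/66)·y, ω_arm = 0
boundary: total ω_sun = x + y = 0 and total ω_ring = x − (36/66)·y = 1  ⇒  y = -11/17, x = 11/17
row 2 ring = −(36/66)·(-11/17) = 6/17
totals (row 1 + row 2): sun 11/17 + (-11/17) = 0, ring 11/17 + 6/17 = 1, arm 11/17 + 0 = 11/17
asked cell (row1, sun) = 11/17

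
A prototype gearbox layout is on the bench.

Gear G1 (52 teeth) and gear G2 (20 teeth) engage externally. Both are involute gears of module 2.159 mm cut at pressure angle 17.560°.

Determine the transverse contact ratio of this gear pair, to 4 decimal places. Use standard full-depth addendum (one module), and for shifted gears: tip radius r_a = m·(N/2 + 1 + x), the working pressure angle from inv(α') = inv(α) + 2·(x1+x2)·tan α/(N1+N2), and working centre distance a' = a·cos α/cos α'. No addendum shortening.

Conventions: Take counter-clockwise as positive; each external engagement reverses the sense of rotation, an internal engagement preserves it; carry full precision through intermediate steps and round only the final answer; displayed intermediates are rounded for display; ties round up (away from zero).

recognized (one external pair, fixed centres): single-mesh tooth geometry, m = 2.159, N1 = 52, N2 = 20
base radii: r_b1 = 53.518241, r_b2 = 20.583939
tip radii: r_a1 = 58.293000, r_a2 = 23.749000
no profile shift: α' = α, a' = a
action lengths: √(r_a1²−r_b1²) = 23.105663, √(r_a2²−r_b2²) = 11.845525
base pitch p_b = π·m·cos α = 6.466635
CR = (23.105663 + 11.845525 − 77.724000·sin 17.56000°)/6.466635 = 1.778594
contact ratio ≈ 1.7786

1.7786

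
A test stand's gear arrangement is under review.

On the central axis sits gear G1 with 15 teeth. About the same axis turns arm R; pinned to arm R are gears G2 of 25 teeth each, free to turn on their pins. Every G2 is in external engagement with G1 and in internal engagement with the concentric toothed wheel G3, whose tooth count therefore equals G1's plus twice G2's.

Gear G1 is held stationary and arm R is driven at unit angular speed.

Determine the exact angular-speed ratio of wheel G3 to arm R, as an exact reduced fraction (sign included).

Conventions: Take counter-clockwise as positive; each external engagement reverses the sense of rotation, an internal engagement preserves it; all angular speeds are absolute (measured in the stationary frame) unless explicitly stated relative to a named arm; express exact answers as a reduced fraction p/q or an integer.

topology: planetary set — G1 15T / G2 25T / G3 65T, arm = carrier (Willis)
ring teeth: 15 + 2·25 = 65
15(ω_sun−ω_arm) = −65(ω_ring−ω_arm),  ω_sun = 0, ω_arm = 1
ω_ring = 1 − (15/65)(0−1) = 16/13
ω_out/ω_in = 16/13

16/13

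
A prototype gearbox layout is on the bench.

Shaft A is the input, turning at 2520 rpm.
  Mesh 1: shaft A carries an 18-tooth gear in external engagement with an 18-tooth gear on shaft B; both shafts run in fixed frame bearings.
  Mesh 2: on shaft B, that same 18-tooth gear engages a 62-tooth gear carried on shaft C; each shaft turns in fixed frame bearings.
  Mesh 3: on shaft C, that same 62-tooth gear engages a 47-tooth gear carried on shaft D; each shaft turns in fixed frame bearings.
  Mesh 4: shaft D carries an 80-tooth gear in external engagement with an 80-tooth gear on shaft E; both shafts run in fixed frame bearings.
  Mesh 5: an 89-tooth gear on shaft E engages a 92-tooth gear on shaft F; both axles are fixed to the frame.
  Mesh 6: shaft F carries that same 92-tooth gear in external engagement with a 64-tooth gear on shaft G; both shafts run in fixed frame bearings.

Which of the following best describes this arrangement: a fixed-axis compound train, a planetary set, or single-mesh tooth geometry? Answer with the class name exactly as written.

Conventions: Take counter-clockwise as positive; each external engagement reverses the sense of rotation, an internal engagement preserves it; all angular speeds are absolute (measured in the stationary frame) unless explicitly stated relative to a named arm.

fixed-axis compound train

6-mesh fixed-axis compound train (all bearings frame-fixed)
classification: fixed-axis compound train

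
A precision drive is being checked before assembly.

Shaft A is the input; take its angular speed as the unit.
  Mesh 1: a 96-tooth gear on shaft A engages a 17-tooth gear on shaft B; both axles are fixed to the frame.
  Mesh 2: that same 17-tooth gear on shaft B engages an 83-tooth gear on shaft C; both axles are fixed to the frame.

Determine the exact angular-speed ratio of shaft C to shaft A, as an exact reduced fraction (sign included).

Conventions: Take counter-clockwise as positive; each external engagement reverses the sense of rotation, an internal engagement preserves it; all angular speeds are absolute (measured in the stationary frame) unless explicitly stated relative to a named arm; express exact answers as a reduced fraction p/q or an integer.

class = fixed-axis compound train [2 meshes; 2 ratios multiply, 2 sense flips]
mesh 1 [96T→17T]: running ratio 96/17, sense −
mesh 2 [17T→83T]: running ratio 96/83, sense +
ω_out/ω_in = 96/83

96/83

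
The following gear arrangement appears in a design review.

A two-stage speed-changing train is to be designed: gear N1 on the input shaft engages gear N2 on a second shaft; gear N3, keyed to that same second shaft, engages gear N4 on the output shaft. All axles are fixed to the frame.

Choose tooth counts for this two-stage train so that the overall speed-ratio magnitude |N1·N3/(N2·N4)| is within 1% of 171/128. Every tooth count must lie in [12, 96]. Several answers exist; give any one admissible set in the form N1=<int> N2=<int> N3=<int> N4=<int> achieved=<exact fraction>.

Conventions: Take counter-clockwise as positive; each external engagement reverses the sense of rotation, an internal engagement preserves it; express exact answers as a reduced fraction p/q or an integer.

N1=18 N2=16 N3=19 N4=16 achieved=171/128

topology: fixed-axis compound train — 2 stages, target 171/128
target = 171/128 in lowest terms: an exact hit needs N1·N3 = k·171 and N2·N4 = k·128 for one integer k, every count in [12, 96]; additionally prefer no 1:1 stage (N1 ≠ N2, N3 ≠ N4)
k = 1: no 1:1-free in-range split of k·171 and k·128 into factor pairs; take k = 2
k = 2: N1·N3 = 342 = 18·19, N2·N4 = 256 = 16·16
achieved = 18·19/(16·16) = 171/128; |achieved − target| = 0 ≤ 171/12800 ✓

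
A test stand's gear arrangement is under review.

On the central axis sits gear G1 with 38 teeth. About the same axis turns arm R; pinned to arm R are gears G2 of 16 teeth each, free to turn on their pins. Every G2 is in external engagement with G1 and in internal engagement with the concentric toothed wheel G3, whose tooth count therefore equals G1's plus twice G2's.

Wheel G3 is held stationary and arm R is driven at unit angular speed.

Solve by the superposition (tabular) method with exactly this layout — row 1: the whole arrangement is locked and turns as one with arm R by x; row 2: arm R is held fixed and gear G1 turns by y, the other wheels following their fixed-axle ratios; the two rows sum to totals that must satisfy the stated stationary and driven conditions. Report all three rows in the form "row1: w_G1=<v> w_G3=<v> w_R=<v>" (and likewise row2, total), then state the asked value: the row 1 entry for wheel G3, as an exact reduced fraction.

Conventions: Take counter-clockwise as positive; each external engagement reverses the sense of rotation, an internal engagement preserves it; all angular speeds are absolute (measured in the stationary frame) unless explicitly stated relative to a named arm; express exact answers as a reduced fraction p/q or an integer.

row1: w_G1=1 w_G3=1 w_R=1
row2: w_G1=35/19 w_G3=-1 w_R=0
total: w_G1=54/19 w_G3=0 w_R=1
asked value: 1

topology: planetary set — G1 38T / G2 16T / G3 70T, arm = carrier (Willis)
row 1: whole set turns with the arm by x
row 2: sun turns y, ring = −(38/70)·y, arm 0
boundary: total ω_ring = x − (38/70)·y = 0 and total ω_arm = x = 1  ⇒  y = 35/19, x = 1
row 2 ring = −(38/70)·35/19 = -1
totals (row 1 + row 2): sun 1 + 35/19 = 54/19, ring 1 + (-1) = 0, arm 1 + 0 = 1
asked cell (row1, ring) = 1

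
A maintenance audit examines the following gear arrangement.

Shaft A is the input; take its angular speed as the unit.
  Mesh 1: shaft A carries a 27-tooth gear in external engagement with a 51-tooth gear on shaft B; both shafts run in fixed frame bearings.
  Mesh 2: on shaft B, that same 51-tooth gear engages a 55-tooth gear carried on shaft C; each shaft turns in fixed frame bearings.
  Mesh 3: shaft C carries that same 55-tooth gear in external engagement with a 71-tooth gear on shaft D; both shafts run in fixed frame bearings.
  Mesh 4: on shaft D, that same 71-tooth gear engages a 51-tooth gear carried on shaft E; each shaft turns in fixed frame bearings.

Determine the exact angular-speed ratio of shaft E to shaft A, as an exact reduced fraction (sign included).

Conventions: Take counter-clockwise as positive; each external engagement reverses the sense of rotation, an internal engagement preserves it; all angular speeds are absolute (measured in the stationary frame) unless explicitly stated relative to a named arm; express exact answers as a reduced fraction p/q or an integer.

class = fixed-axis compound train [4 meshes; 4 ratios multiply, 4 sense flips]
mesh 1 [27T→51T]: running ratio 9/17, sense −
mesh 2 [51T→55T]: running ratio 27/55, sense +
mesh 3 [55T→71T]: running ratio 27/71, sense −
mesh 4 [71T→51T]: running ratio 9/17, sense +
ω_out/ω_in = 9/17

9/17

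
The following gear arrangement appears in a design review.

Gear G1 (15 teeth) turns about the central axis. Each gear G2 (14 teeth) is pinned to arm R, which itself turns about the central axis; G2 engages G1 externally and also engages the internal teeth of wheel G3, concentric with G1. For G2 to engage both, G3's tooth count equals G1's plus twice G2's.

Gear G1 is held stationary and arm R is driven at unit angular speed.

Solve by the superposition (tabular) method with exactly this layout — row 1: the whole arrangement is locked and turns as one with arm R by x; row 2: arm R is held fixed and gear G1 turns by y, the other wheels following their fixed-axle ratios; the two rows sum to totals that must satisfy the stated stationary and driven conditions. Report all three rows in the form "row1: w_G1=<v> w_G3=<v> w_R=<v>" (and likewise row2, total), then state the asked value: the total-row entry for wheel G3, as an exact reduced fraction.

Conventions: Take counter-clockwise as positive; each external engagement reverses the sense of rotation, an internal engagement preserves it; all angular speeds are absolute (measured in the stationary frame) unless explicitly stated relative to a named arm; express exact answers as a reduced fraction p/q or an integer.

planetary set (15T centre, 14T on arm, 43T internal) — Willis relation
row 1 (train locked, turned with arm): all members turn x
row 2 (arm held, sun turns y): ω_ring = −(15/43)·y, ω_arm = 0
boundary: total ω_sun = x + y = 0 and total ω_arm = x = 1  ⇒  y = -1, x = 1
row 2 ring = −(15/43)·(-1) = 15/43
totals (row 1 + row 2): sun 1 + (-1) = 0, ring 1 + 15/43 = 58/43, arm 1 + 0 = 1
asked cell (total, ring) = 58/43

row1: w_G1=1 w_G3=1 w_R=1
row2: w_G1=-1 w_G3=15/43 w_R=0
total: w_G1=0 w_G3=58/43 w_R=1
asked value: 58/43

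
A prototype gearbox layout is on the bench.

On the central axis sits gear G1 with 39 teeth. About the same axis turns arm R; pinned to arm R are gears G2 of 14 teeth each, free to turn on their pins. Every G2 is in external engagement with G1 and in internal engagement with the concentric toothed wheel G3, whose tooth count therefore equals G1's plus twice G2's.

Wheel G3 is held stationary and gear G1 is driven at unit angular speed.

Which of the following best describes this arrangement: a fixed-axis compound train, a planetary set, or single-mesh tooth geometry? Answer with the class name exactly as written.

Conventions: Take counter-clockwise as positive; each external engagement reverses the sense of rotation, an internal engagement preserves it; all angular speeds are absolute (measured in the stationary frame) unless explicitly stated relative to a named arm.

planetary set

class = planetary set [G3 = 39+2·14 = 67; Willis about the carrier]
classification: planetary set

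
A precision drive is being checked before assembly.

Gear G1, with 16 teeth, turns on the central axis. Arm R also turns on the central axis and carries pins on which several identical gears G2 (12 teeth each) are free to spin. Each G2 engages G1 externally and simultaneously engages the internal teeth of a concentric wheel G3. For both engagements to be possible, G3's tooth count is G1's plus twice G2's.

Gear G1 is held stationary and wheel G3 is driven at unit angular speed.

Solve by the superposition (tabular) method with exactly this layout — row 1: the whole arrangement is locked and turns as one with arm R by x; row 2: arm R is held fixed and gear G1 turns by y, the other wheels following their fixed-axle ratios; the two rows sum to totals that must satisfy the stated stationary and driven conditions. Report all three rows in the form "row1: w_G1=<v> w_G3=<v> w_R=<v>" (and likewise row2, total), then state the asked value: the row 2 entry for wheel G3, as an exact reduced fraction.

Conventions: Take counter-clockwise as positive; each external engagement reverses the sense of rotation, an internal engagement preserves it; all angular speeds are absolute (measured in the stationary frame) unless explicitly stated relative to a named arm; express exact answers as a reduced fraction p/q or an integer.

row1: w_G1=5/7 w_G3=5/7 w_R=5/7
row2: w_G1=-5/7 w_G3=2/7 w_R=0
total: w_G1=0 w_G3=1 w_R=5/7
asked value: 2/7

class = planetary set [G3 = 16+2·12 = 40; Willis about the carrier]
row 1: whole set turns with the arm by x
row 2 — arm fixed, fixed-axis ratios: sun y, ring −(16/40)·y, arm 0
boundary: total ω_sun = x + y = 0 and total ω_ring = x − (16/40)·y = 1  ⇒  y = -5/7, x = 5/7
row 2 ring = −(16/40)·(-5/7) = 2/7
totals (row 1 + row 2): sun 5/7 + (-5/7) = 0, ring 5/7 + 2/7 = 1, arm 5/7 + 0 = 5/7
asked cell (row2, ring) = 2/7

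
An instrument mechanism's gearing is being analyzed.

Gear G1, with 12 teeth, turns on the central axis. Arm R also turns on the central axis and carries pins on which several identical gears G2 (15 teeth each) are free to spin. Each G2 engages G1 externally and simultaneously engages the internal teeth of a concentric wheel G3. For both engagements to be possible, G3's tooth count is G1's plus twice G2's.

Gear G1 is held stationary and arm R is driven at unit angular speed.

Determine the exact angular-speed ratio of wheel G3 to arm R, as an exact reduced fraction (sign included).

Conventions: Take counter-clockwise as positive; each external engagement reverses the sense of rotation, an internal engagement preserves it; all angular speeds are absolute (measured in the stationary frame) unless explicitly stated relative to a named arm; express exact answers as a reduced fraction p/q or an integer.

class = planetary set [G3 = 12+2·15 = 42; Willis about the carrier]
ring teeth: 12 + 2·15 = 42
12(ω_sun−ω_arm) = −42(ω_ring−ω_arm),  ω_sun = 0, ω_arm = 1
ω_ring = 1 − (12/42)(0−1) = 9/7
ω_out/ω_in = 9/7

9/7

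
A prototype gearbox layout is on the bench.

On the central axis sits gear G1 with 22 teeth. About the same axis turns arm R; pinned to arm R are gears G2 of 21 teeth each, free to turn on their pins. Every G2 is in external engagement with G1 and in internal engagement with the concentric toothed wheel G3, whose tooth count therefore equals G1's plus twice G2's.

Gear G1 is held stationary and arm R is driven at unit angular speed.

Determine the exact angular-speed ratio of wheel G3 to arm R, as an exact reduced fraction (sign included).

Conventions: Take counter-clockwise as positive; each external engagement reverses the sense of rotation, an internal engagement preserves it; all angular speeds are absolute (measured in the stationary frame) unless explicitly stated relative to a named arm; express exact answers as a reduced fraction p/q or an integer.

43/32

recognized (axles ride arm R): planetary set, 22/21/64 teeth
ring teeth: 22 + 2·21 = 64
22(ω_sun−ω_arm) = −64(ω_ring−ω_arm),  ω_sun = 0, ω_arm = 1
ω_ring = 1 − (22/64)(0−1) = 43/32
ω_out/ω_in = 43/32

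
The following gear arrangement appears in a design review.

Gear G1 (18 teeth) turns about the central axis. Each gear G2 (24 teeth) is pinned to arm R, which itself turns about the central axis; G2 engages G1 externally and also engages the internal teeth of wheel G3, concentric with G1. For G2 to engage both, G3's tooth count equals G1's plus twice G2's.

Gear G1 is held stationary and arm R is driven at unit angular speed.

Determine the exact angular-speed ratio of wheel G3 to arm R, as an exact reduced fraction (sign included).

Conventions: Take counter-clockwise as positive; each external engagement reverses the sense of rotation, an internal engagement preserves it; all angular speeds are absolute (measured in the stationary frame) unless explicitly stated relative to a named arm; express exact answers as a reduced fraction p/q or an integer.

planetary set (18T centre, 24T on arm, 66T internal) — Willis relation
ring teeth: 18 + 2·24 = 66
18(ω_sun−ω_arm) = −66(ω_ring−ω_arm),  ω_sun = 0, ω_arm = 1
ω_ring = 1 − (18/66)(0−1) = 14/11
ω_out/ω_in = 14/11

14/11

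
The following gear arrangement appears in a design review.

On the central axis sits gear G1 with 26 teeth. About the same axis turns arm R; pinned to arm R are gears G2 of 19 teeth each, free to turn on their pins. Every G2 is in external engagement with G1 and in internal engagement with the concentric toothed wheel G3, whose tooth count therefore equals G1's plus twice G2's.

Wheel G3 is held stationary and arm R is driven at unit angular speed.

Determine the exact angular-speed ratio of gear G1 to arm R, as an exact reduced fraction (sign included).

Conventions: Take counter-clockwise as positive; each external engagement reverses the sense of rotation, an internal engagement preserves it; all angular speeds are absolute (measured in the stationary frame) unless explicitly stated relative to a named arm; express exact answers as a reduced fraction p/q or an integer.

45/13

topology: planetary set — G1 26T / G2 19T / G3 64T, arm = carrier (Willis)
ring teeth: 26 + 2·19 = 64
26(ω_sun−ω_arm) = −64(ω_ring−ω_arm),  ω_ring = 0, ω_arm = 1
ω_sun = 1 − (64/26)(0−1) = 45/13
ω_out/ω_in = 45/13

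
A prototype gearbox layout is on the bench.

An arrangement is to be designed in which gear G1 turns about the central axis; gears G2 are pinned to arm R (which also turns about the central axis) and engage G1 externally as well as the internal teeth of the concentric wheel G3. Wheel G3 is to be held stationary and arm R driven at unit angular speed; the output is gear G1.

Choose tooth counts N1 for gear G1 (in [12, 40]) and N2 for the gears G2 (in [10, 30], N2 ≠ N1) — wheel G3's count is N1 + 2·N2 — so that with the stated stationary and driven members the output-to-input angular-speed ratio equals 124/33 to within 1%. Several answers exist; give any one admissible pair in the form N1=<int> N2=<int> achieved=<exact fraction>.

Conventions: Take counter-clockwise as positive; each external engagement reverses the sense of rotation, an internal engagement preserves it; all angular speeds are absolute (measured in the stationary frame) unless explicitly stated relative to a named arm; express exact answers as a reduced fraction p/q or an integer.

class = planetary set [ratio 124/33 wanted; Willis about the carrier]
Willis with ω_ring = 0: ω_sun/ω_arm = (N1+N3)/N1; set equal to 124/33  ⇒  N3/N1 = 124/33 − 1 = 91/33
N3 = N1 + 2·N2  ⇒  N2/N1 = (N3/N1 − 1)/2 = (91/33 − 1)/2 = 29/33
smallest multiple with N1 ≥ 12 and N2 ≥ 10: k = 1  ⇒  N1 = 1·33 = 33, N2 = 1·29 = 29 (N1 ≤ 40, N2 ≤ 30, N2 ≠ N1 ✓), N3 = 33 + 2·29 = 91
check: (N1+N3)/N1 with N1 = 33, N3 = 91 gives 124/33; |achieved − target| = 0 ≤ 31/825 ✓

N1=33 N2=29 achieved=124/33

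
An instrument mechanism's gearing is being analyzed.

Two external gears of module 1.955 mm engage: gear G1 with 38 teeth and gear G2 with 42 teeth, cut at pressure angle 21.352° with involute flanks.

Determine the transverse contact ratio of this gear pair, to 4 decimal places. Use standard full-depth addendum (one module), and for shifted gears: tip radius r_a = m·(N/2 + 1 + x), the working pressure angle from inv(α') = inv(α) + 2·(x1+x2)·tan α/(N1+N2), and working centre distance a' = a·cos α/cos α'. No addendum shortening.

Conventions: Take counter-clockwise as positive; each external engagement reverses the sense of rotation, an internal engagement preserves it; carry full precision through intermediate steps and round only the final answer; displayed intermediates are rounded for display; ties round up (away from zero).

class = single-mesh tooth geometry [involute pair 38T × 42T, m = 1.955]
base radii: r_b1 = 34.595411, r_b2 = 38.237033
tip radii: r_a1 = 39.100000, r_a2 = 43.010000
no profile shift: α' = α, a' = a
action lengths: √(r_a1²−r_b1²) = 18.219977, √(r_a2²−r_b2²) = 19.692370
base pitch p_b = π·m·cos α = 5.720247
CR = (18.219977 + 19.692370 − 78.200000·sin 21.35200°)/5.720247 = 1.650276
contact ratio ≈ 1.6503

1.6503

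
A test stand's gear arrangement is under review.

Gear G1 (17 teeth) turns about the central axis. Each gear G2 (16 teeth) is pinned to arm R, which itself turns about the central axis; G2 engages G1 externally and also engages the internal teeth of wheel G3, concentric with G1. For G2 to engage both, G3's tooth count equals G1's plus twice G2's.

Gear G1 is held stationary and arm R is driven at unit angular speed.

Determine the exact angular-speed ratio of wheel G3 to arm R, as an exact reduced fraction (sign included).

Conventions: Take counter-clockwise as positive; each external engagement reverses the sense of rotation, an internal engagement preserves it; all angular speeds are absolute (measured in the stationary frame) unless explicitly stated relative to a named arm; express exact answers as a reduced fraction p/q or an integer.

66/49

planetary set (17T centre, 16T on arm, 49T internal) — Willis relation
ring teeth: 17 + 2·16 = 49
17(ω_sun−ω_arm) = −49(ω_ring−ω_arm),  ω_sun = 0, ω_arm = 1
ω_ring = 1 − (17/49)(0−1) = 66/49
ω_out/ω_in = 66/49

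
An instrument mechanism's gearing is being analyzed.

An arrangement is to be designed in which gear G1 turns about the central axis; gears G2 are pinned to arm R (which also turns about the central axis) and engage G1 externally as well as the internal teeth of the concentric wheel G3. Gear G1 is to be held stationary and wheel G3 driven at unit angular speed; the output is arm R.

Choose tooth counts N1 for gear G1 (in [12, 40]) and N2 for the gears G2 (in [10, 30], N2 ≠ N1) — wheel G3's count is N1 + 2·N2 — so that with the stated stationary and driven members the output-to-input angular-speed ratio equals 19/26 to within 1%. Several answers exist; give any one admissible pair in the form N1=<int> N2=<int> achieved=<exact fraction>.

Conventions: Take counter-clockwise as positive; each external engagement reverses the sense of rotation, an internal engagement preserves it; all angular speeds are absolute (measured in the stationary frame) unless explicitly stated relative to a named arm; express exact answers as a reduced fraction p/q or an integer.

N1=14 N2=12 achieved=19/26

topology: planetary set — design target 19/26, arm = carrier (Willis)
Willis with ω_sun = 0: ω_arm/ω_ring = N3/(N1+N3); set equal to 19/26  ⇒  N3/N1 = (19/26)/(1 − 19/26) = 19/7
N3 = N1 + 2·N2  ⇒  N2/N1 = (N3/N1 − 1)/2 = (19/7 − 1)/2 = 6/7
smallest multiple with N1 ≥ 12 and N2 ≥ 10: k = 2  ⇒  N1 = 2·7 = 14, N2 = 2·6 = 12 (N1 ≤ 40, N2 ≤ 30, N2 ≠ N1 ✓), N3 = 14 + 2·12 = 38
check: N3/(N1+N3) with N1 = 14, N3 = 38 gives 19/26; |achieved − target| = 0 ≤ 19/2600 ✓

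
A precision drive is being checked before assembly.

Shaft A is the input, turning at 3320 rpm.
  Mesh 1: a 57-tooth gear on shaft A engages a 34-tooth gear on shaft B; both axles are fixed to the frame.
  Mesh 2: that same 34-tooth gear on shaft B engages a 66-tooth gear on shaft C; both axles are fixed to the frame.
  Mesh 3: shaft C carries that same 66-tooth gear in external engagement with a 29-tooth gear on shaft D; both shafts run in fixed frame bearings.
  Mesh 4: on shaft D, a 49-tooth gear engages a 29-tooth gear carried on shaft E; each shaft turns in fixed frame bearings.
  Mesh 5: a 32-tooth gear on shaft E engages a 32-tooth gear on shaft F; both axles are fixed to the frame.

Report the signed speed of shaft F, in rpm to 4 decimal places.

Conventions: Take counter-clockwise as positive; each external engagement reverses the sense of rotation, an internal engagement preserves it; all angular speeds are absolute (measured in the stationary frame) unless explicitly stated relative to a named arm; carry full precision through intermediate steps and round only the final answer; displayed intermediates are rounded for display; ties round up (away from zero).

5-mesh fixed-axis compound train (all bearings frame-fixed)
mesh 1 [57T→34T]: ω = 3320.0000×57/34 = 5565.8824 rpm, sense flips to −
mesh 2 [34T→66T]: ω = 5565.8824×34/66 = 2867.2727 rpm, sense flips to +
mesh 3 [66T→29T]: ω = 2867.2727×66/29 = 6525.5172 rpm, sense flips to −
mesh 4 [49T→29T]: ω = 6525.5172×49/29 = 11025.8740 rpm, sense flips to +
mesh 5 [32T→32T]: ω = 11025.8740×32/32 = 11025.8740 rpm, sense flips to −
signed output speed = -11025.8740 rpm

-11025.8740 rpm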